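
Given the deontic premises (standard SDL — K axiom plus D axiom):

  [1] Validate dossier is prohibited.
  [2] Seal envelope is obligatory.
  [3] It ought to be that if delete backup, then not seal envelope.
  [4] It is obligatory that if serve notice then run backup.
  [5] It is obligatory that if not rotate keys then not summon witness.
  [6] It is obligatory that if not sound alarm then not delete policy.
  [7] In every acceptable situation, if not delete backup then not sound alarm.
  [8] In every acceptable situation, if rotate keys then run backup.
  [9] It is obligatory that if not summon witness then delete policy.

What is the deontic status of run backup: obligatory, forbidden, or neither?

From premise 2 we have O(seal_envelope).
The contrapositive of premise 3 (O(delete_backup → ¬seal_envelope)) is O(seal_envelope → ¬delete_backup), and O(seal_envelope) is already established, so O(¬delete_backup).
From O(¬delete_backup) and premise 7, O(¬delete_backup → ¬sound_alarm), we obtain O(¬sound_alarm).
Premise 6 is O(¬sound_alarm → ¬delete_policy); since O(¬sound_alarm), deontic closure gives O(¬delete_policy).
Premise 9, O(¬summon_witness → delete_policy), contraposes to O(¬delete_policy → summon_witness); with O(¬delete_policy) we get O(summon_witness).
The contrapositive of premise 5 (O(¬rotate_keys → ¬summon_witness)) is O(summon_witness → rotate_keys), and O(summon_witness) is already established, so O(rotate_keys).
From O(rotate_keys) and premise 8, O(rotate_keys → run_backup), we obtain O(run_backup).
Premises 1, 4 do not contribute to this derivation.
Hence run_backup is obligatory.

Obligatory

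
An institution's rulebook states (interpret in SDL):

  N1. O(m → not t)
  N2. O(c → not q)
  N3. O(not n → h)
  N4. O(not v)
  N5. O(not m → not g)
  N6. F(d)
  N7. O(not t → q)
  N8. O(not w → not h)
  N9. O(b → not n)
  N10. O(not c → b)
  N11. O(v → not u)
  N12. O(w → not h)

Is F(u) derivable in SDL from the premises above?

Premise 11 is O(v → not u), but O(v) is not derivable from the premises, so it does not yield O(not u).
No other premise forces O(not u). An ideal world satisfying every premise can still have u true, so F(u) is not derivable.

No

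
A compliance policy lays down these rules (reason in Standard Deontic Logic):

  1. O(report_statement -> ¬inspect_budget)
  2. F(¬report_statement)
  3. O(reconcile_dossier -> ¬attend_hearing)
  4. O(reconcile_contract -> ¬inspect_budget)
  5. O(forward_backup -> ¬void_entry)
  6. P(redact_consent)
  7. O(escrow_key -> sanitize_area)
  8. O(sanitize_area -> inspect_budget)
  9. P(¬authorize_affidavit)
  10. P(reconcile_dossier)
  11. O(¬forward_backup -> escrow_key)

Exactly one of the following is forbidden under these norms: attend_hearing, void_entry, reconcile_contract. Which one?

Premise 2, F(¬report_statement), is equivalent to O(report_statement).
Applying K to premise 1 (O(report_statement -> ¬inspect_budget)) and O(report_statement) yields O(¬inspect_budget).
Premise 8, O(sanitize_area -> inspect_budget), contraposes to O(¬inspect_budget -> ¬sanitize_area); with O(¬inspect_budget) we get O(¬sanitize_area).
The contrapositive of premise 7 (O(escrow_key -> sanitize_area)) is O(¬sanitize_area -> ¬escrow_key), and O(¬sanitize_area) is already established, so O(¬escrow_key).
The contrapositive of premise 11 (O(¬forward_backup -> escrow_key)) is O(¬escrow_key -> forward_backup), and O(¬escrow_key) is already established, so O(forward_backup).
With premise 5, O(forward_backup -> ¬void_entry), the K-axiom yields O(¬void_entry).
So O(¬void_entry) holds, i.e. void_entry is forbidden. None of the other listed options is forbidden under the premises.

void_entry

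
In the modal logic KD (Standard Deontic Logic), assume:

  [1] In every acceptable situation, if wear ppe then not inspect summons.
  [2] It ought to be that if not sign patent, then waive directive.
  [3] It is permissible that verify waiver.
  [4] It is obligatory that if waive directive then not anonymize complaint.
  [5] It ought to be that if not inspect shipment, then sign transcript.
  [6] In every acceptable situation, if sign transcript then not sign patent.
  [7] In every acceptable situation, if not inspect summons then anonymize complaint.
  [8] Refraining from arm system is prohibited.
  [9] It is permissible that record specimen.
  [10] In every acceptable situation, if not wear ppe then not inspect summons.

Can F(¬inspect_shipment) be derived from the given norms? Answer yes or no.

By case analysis on ¬wear_ppe: premise 10 gives O(¬wear_ppe → ¬inspect_summons) and premise 1 gives O(wear_ppe → ¬inspect_summons), so O(¬inspect_summons) either way.
Premise 7 is O(¬inspect_summons → anonymize_complaint); since O(¬inspect_summons), deontic closure gives O(anonymize_complaint).
The contrapositive of premise 4 (O(waive_directive → ¬anonymize_complaint)) is O(anonymize_complaint → ¬waive_directive), and O(anonymize_complaint) is already established, so O(¬waive_directive).
Premise 2, O(¬sign_patent → waive_directive), contraposes to O(¬waive_directive → sign_patent); with O(¬waive_directive) we get O(sign_patent).
The contrapositive of premise 6 (O(sign_transcript → ¬sign_patent)) is O(sign_patent → ¬sign_transcript), and O(sign_patent) is already established, so O(¬sign_transcript).
The contrapositive of premise 5 (O(¬inspect_shipment → sign_transcript)) is O(¬sign_transcript → inspect_shipment), and O(¬sign_transcript) is already established, so O(inspect_shipment).
Premises 3, 8, 9 do not contribute to this derivation.
So O(inspect_shipment) holds, i.e. F(¬inspect_shipment). The claim follows.

Yes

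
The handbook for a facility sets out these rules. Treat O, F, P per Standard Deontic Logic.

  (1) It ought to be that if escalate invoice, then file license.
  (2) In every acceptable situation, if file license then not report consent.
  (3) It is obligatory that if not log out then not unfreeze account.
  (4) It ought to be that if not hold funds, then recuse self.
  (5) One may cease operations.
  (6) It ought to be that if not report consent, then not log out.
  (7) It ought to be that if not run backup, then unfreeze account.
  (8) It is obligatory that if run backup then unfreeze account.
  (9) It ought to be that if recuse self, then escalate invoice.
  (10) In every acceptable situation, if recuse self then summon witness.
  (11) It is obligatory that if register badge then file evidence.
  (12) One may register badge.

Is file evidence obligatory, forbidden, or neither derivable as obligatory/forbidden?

Neither

Premise 11 is O(register_badge → file_evidence), but O(register_badge) is not derivable from the premises (the permission P(register_badge) asserts only ¬O(¬register_badge), not O(register_badge)), so it does not yield O(file_evidence).
No premise or chain of K-axiom applications forces O(file_evidence), and none forces O(¬file_evidence). So file_evidence is neither obligatory nor forbidden under these norms.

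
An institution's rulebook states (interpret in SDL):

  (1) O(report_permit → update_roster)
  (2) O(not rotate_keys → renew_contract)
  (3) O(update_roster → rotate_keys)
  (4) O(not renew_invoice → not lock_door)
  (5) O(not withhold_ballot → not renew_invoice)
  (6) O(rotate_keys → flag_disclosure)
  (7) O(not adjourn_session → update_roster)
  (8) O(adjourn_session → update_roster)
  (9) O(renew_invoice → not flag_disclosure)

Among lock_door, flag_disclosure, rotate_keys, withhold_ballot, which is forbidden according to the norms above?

lock_door

Premises 7 and 8 are O(not adjourn_session → update_roster) and O(adjourn_session → update_roster); every ideal world satisfies not adjourn_session or adjourn_session, so in either case update_roster holds — hence O(update_roster).
From O(update_roster) and premise 3, O(update_roster → rotate_keys), we obtain O(rotate_keys).
Applying K to premise 6 (O(rotate_keys → flag_disclosure)) and O(rotate_keys) yields O(flag_disclosure).
Premise 9, O(renew_invoice → not flag_disclosure), contraposes to O(flag_disclosure → not renew_invoice); with O(flag_disclosure) we get O(not renew_invoice).
With premise 4, O(not renew_invoice → not lock_door), the K-axiom yields O(not lock_door).
So O(not lock_door) holds, i.e. lock_door is forbidden. None of the other listed options is forbidden under the premises.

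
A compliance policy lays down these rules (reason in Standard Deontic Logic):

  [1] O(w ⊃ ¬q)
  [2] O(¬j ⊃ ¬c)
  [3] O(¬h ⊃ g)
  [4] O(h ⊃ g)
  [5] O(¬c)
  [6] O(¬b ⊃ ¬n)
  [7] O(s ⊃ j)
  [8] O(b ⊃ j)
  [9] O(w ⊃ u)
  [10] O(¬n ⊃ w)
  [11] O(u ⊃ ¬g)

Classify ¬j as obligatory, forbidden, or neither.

By case analysis on h: premise 4 gives O(h ⊃ g) and premise 3 gives O(¬h ⊃ g), so O(g) either way.
Premise 11, O(u ⊃ ¬g), contraposes to O(g ⊃ ¬u); with O(g) we get O(¬u).
Premise 9, O(w ⊃ u), contraposes to O(¬u ⊃ ¬w); with O(¬u) we get O(¬w).
The contrapositive of premise 10 (O(¬n ⊃ w)) is O(¬w ⊃ n), and O(¬w) is already established, so O(n).
Premise 6 is O(¬b ⊃ ¬n); contrapositively O(n ⊃ b). Since O(n) holds, K gives O(b).
Premise 8 is O(b ⊃ j); since O(b), deontic closure gives O(j).
Premises 1, 2, 5, 7 do not contribute to this derivation.
Thus O(j), which is F(¬j): ¬j is forbidden.

Forbidden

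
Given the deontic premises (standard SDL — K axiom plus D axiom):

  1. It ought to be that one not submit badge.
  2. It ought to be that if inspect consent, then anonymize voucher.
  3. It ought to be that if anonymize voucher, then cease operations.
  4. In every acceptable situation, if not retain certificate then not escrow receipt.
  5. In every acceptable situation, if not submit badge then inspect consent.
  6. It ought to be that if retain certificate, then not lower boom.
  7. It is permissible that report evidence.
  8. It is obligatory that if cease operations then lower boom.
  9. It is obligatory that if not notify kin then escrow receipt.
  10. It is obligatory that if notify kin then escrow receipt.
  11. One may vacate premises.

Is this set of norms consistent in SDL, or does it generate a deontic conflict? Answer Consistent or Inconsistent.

By case analysis on notify_kin: premise 10 gives O(notify_kin → escrow_receipt) and premise 9 gives O(¬notify_kin → escrow_receipt), so O(escrow_receipt) either way.
Premise 4, O(¬retain_certificate → ¬escrow_receipt), contraposes to O(escrow_receipt → retain_certificate); with O(escrow_receipt) we get O(retain_certificate).
With premise 6, O(retain_certificate → ¬lower_boom), the K-axiom yields O(¬lower_boom).
The contrapositive of premise 8 (O(cease_operations → lower_boom)) is O(¬lower_boom → ¬cease_operations), and O(¬lower_boom) is already established, so O(¬cease_operations).
The contrapositive of premise 3 (O(anonymize_voucher → cease_operations)) is O(¬cease_operations → ¬anonymize_voucher), and O(¬cease_operations) is already established, so O(¬anonymize_voucher).
Premise 2, O(inspect_consent → anonymize_voucher), contraposes to O(¬anonymize_voucher → ¬inspect_consent); with O(¬anonymize_voucher) we get O(¬inspect_consent).
Premise 5 is O(¬submit_badge → inspect_consent); contrapositively O(¬inspect_consent → submit_badge). Since O(¬inspect_consent) holds, K gives O(submit_badge).
But premise 1 directly asserts O(¬submit_badge).
We now have both O(submit_badge) and O(¬submit_badge) — submit_badge is simultaneously obligatory and forbidden, violating the D-axiom.

Inconsistent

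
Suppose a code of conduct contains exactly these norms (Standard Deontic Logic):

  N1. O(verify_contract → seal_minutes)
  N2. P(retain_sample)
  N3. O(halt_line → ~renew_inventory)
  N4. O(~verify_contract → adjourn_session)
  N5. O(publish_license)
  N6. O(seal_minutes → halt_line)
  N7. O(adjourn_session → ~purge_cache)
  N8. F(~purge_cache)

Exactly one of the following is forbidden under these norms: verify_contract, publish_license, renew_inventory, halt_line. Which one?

F(~purge_cache) at premise 8 means O(purge_cache).
Premise 7 is O(adjourn_session → ~purge_cache); contrapositively O(purge_cache → ~adjourn_session). Since O(purge_cache) holds, K gives O(~adjourn_session).
The contrapositive of premise 4 (O(~verify_contract → adjourn_session)) is O(~adjourn_session → verify_contract), and O(~adjourn_session) is already established, so O(verify_contract).
Premise 1 is O(verify_contract → seal_minutes); since O(verify_contract), deontic closure gives O(seal_minutes).
Applying K to premise 6 (O(seal_minutes → halt_line)) and O(seal_minutes) yields O(halt_line).
Applying K to premise 3 (O(halt_line → ~renew_inventory)) and O(halt_line) yields O(~renew_inventory).
So O(~renew_inventory) holds, i.e. renew_inventory is forbidden. None of the other listed options is forbidden under the premises.

renew_inventory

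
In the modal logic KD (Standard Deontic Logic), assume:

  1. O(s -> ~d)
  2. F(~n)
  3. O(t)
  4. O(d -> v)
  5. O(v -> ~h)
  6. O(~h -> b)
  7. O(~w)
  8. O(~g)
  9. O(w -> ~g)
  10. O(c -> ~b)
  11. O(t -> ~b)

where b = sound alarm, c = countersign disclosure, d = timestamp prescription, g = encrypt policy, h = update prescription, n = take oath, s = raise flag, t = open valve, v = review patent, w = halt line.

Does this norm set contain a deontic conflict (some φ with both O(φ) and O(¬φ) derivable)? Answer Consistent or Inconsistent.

Premise 9 is O(w -> ~g); even if O(~g) held, inferring O(w) would be affirming the consequent — invalid.
So O(w) is not derivable, and the apparent clash with O(~w) does not arise.
A world satisfying every obligation exists (e.g. b=false, c=false, d=false, g=false, h=true, n=true, s=false, t=true, v=false, w=false); no atom is both obligatory and forbidden, so the set is consistent.

Consistent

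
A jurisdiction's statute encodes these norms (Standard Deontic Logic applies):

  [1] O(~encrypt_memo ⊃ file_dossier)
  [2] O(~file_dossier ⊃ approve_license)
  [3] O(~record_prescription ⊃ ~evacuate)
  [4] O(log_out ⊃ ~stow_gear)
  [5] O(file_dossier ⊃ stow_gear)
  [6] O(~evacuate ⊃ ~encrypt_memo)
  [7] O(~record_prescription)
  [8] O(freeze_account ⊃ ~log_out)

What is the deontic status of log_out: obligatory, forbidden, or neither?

Premise 7 states O(~record_prescription) outright.
From O(~record_prescription) and premise 3, O(~record_prescription ⊃ ~evacuate), we obtain O(~evacuate).
Premise 6 is O(~evacuate ⊃ ~encrypt_memo); since O(~evacuate), deontic closure gives O(~encrypt_memo).
With premise 1, O(~encrypt_memo ⊃ file_dossier), the K-axiom yields O(file_dossier).
With premise 5, O(file_dossier ⊃ stow_gear), the K-axiom yields O(stow_gear).
Premise 4, O(log_out ⊃ ~stow_gear), contraposes to O(stow_gear ⊃ ~log_out); with O(stow_gear) we get O(~log_out).
Premises 2, 8 do not contribute to this derivation.
Thus O(~log_out), which is F(log_out): log_out is forbidden.

Forbidden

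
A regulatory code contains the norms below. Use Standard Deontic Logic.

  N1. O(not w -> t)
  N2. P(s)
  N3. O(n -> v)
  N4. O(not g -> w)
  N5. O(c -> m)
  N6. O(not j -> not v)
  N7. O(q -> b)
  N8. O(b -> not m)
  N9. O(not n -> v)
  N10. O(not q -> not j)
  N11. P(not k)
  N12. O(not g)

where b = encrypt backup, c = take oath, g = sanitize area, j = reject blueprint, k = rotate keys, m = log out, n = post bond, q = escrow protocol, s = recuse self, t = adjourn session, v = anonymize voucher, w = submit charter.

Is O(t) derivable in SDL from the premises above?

No

Premise 1 is O(not w -> t), but O(not w) is not derivable from the premises, so it does not yield O(t).
No other premise forces O(t). An ideal world satisfying every premise can still have t false, so O(t) is not derivable.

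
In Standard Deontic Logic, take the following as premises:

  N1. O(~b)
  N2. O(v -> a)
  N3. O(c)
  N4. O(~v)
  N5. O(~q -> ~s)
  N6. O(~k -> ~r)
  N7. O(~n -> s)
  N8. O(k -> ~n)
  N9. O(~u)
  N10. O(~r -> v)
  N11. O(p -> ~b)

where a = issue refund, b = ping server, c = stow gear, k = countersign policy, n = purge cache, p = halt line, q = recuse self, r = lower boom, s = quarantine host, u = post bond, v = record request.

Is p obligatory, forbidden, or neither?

Premise 11 is O(p -> ~b); even if O(~b) held, inferring O(p) would be affirming the consequent — invalid.
No premise or chain of K-axiom applications forces O(p), and none forces O(~p). So p is neither obligatory nor forbidden under these norms.

Neither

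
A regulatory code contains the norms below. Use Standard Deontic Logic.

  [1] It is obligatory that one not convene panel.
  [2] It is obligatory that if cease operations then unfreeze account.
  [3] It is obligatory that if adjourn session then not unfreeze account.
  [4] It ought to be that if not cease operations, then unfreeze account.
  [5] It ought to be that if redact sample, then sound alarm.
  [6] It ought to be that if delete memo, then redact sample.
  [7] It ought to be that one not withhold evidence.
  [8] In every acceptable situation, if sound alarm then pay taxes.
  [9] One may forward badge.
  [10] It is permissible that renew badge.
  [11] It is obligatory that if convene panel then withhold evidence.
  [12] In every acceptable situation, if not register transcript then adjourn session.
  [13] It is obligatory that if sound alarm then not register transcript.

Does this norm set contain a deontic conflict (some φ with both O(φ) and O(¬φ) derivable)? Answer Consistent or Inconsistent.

Premise 11 is O(convene_panel → withhold_evidence), but O(convene_panel) is not derivable from the premises, so it does not yield O(withhold_evidence).
So O(withhold_evidence) is not derivable, and the apparent clash with O(¬withhold_evidence) does not arise.
A world satisfying every obligation exists (e.g. adjourn_session=false, cease_operations=false, convene_panel=false, delete_memo=false, forward_badge=false, pay_taxes=false, redact_sample=false, register_transcript=true, renew_badge=false, sound_alarm=false, unfreeze_account=true, withhold_evidence=false); no atom is both obligatory and forbidden, so the set is consistent.

Consistent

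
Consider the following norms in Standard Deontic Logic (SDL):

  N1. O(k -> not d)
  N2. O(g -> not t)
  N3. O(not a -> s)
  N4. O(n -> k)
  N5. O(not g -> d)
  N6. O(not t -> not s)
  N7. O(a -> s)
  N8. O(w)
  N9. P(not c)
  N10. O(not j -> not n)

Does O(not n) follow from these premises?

Yes

Premises 7 and 3 are O(a -> s) and O(not a -> s); every ideal world satisfies a or not a, so in either case s holds — hence O(s).
The contrapositive of premise 6 (O(not t -> not s)) is O(s -> t), and O(s) is already established, so O(t).
Premise 2, O(g -> not t), contraposes to O(t -> not g); with O(t) we get O(not g).
Applying K to premise 5 (O(not g -> d)) and O(not g) yields O(d).
Premise 1 is O(k -> not d); contrapositively O(d -> not k). Since O(d) holds, K gives O(not k).
Premise 4, O(n -> k), contraposes to O(not k -> not n); with O(not k) we get O(not n).
Premises 8, 9, 10 do not contribute to this derivation.
So O(not n) follows.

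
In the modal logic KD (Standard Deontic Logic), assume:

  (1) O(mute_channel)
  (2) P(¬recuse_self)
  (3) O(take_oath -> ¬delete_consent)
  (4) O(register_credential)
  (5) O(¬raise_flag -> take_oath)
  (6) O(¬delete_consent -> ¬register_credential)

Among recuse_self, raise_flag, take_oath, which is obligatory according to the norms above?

Premise 4 states O(register_credential) outright.
The contrapositive of premise 6 (O(¬delete_consent -> ¬register_credential)) is O(register_credential -> delete_consent), and O(register_credential) is already established, so O(delete_consent).
Premise 3 is O(take_oath -> ¬delete_consent); contrapositively O(delete_consent -> ¬take_oath). Since O(delete_consent) holds, K gives O(¬take_oath).
The contrapositive of premise 5 (O(¬raise_flag -> take_oath)) is O(¬take_oath -> raise_flag), and O(¬take_oath) is already established, so O(raise_flag).
So O(raise_flag) holds — raise_flag is obligatory. None of the other listed options is made obligatory by any chain of premises.

raise_flag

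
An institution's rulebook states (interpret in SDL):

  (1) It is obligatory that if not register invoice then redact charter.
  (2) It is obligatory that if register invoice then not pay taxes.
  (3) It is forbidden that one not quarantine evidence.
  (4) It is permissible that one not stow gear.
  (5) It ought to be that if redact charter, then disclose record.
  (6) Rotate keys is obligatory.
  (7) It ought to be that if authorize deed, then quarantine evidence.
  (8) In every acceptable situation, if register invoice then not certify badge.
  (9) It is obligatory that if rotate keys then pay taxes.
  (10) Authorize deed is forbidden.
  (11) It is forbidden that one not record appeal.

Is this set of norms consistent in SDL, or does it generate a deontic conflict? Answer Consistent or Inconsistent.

Premise 7 is O(authorize_deed → quarantine_evidence); even if O(quarantine_evidence) held, inferring O(authorize_deed) would be affirming the consequent — invalid.
So O(authorize_deed) is not derivable, and the apparent clash with O(¬authorize_deed) does not arise.
A world satisfying every obligation exists (e.g. authorize_deed=false, certify_badge=false, disclose_record=true, pay_taxes=true, quarantine_evidence=true, record_appeal=true, redact_charter=true, register_invoice=false, rotate_keys=true, stow_gear=false); no atom is both obligatory and forbidden, so the set is consistent.

Consistent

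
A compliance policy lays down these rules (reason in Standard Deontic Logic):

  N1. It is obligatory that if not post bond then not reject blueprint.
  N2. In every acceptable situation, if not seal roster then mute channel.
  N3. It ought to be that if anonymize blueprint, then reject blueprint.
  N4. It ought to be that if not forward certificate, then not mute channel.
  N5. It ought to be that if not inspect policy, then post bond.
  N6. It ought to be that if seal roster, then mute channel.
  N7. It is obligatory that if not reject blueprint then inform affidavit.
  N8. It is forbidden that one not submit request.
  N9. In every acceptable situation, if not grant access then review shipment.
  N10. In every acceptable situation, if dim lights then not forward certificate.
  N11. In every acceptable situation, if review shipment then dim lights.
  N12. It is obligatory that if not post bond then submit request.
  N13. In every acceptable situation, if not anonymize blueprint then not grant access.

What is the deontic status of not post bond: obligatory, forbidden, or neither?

Forbidden

By case analysis on seal_roster: premise 6 gives O(seal_roster → mute_channel) and premise 2 gives O(¬seal_roster → mute_channel), so O(mute_channel) either way.
Premise 4, O(¬forward_certificate → ¬mute_channel), contraposes to O(mute_channel → forward_certificate); with O(mute_channel) we get O(forward_certificate).
The contrapositive of premise 10 (O(dim_lights → ¬forward_certificate)) is O(forward_certificate → ¬dim_lights), and O(forward_certificate) is already established, so O(¬dim_lights).
Premise 11 is O(review_shipment → dim_lights); contrapositively O(¬dim_lights → ¬review_shipment). Since O(¬dim_lights) holds, K gives O(¬review_shipment).
The contrapositive of premise 9 (O(¬grant_access → review_shipment)) is O(¬review_shipment → grant_access), and O(¬review_shipment) is already established, so O(grant_access).
The contrapositive of premise 13 (O(¬anonymize_blueprint → ¬grant_access)) is O(grant_access → anonymize_blueprint), and O(grant_access) is already established, so O(anonymize_blueprint).
Applying K to premise 3 (O(anonymize_blueprint → reject_blueprint)) and O(anonymize_blueprint) yields O(reject_blueprint).
Premise 1, O(¬post_bond → ¬reject_blueprint), contraposes to O(reject_blueprint → post_bond); with O(reject_blueprint) we get O(post_bond).
Premises 5, 7, 8, 12 do not contribute to this derivation.
Thus O(post_bond), which is F(¬post_bond): ¬post_bond is forbidden.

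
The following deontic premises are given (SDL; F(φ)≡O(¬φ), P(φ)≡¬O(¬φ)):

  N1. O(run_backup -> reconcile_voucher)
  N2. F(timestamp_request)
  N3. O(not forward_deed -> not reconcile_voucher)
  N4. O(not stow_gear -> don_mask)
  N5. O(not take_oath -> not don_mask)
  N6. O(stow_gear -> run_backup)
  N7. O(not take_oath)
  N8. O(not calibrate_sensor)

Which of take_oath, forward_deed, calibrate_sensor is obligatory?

forward_deed

From premise 7 we have O(not take_oath).
From O(not take_oath) and premise 5, O(not take_oath -> not don_mask), we obtain O(not don_mask).
The contrapositive of premise 4 (O(not stow_gear -> don_mask)) is O(not don_mask -> stow_gear), and O(not don_mask) is already established, so O(stow_gear).
Applying K to premise 6 (O(stow_gear -> run_backup)) and O(stow_gear) yields O(run_backup).
From O(run_backup) and premise 1, O(run_backup -> reconcile_voucher), we obtain O(reconcile_voucher).
Premise 3 is O(not forward_deed -> not reconcile_voucher); contrapositively O(reconcile_voucher -> forward_deed). Since O(reconcile_voucher) holds, K gives O(forward_deed).
So O(forward_deed) holds — forward_deed is obligatory. None of the other listed options is made obligatory by any chain of premises.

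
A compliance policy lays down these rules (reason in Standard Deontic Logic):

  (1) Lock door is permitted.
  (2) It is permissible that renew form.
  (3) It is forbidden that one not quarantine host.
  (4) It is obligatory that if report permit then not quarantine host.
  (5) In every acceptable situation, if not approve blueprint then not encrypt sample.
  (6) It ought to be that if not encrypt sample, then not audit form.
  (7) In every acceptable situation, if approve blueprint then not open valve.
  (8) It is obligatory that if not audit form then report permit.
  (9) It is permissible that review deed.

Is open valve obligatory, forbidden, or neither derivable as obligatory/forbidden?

Forbidden

F(¬quarantine_host) at premise 3 means O(quarantine_host).
The contrapositive of premise 4 (O(report_permit → ¬quarantine_host)) is O(quarantine_host → ¬report_permit), and O(quarantine_host) is already established, so O(¬report_permit).
Premise 8, O(¬audit_form → report_permit), contraposes to O(¬report_permit → audit_form); with O(¬report_permit) we get O(audit_form).
Premise 6 is O(¬encrypt_sample → ¬audit_form); contrapositively O(audit_form → encrypt_sample). Since O(audit_form) holds, K gives O(encrypt_sample).
The contrapositive of premise 5 (O(¬approve_blueprint → ¬encrypt_sample)) is O(encrypt_sample → approve_blueprint), and O(encrypt_sample) is already established, so O(approve_blueprint).
Applying K to premise 7 (O(approve_blueprint → ¬open_valve)) and O(approve_blueprint) yields O(¬open_valve).
Premises 1, 2, 9 do not contribute to this derivation.
Thus O(¬open_valve), which is F(open_valve): open_valve is forbidden.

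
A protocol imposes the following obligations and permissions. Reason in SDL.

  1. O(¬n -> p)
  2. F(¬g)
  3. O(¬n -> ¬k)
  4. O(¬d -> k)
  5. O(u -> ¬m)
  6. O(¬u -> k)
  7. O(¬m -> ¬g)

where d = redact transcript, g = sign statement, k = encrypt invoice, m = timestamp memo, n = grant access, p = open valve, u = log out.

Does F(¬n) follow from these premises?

Premise 2, F(¬g), is equivalent to O(g).
Premise 7, O(¬m -> ¬g), contraposes to O(g -> m); with O(g) we get O(m).
Premise 5, O(u -> ¬m), contraposes to O(m -> ¬u); with O(m) we get O(¬u).
With premise 6, O(¬u -> k), the K-axiom yields O(k).
Premise 3 is O(¬n -> ¬k); contrapositively O(k -> n). Since O(k) holds, K gives O(n).
Premises 1, 4 do not contribute to this derivation.
So O(n) holds, i.e. F(¬n). The claim follows.

Yes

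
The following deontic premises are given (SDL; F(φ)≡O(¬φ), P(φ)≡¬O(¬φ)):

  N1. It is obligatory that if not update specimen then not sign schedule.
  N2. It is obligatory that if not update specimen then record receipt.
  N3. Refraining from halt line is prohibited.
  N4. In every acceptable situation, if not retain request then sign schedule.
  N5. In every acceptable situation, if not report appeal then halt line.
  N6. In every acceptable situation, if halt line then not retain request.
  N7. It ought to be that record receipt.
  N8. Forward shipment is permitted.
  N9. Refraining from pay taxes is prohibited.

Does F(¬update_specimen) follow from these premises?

Yes

Premise 3 is F(¬halt_line), i.e. O(halt_line).
From O(halt_line) and premise 6, O(halt_line → ¬retain_request), we obtain O(¬retain_request).
From O(¬retain_request) and premise 4, O(¬retain_request → sign_schedule), we obtain O(sign_schedule).
Premise 1 is O(¬update_specimen → ¬sign_schedule); contrapositively O(sign_schedule → update_specimen). Since O(sign_schedule) holds, K gives O(update_specimen).
Premises 2, 5, 7, 8, 9 do not contribute to this derivation.
So O(update_specimen) holds, i.e. F(¬update_specimen). The claim follows.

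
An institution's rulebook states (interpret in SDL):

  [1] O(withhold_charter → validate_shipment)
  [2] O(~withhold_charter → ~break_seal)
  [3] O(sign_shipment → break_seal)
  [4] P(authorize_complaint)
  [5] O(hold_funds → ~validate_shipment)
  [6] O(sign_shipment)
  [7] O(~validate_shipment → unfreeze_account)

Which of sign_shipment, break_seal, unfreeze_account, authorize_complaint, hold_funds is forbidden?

hold_funds

Premise 6 gives O(sign_shipment).
With premise 3, O(sign_shipment → break_seal), the K-axiom yields O(break_seal).
Premise 2 is O(~withhold_charter → ~break_seal); contrapositively O(break_seal → withhold_charter). Since O(break_seal) holds, K gives O(withhold_charter).
With premise 1, O(withhold_charter → validate_shipment), the K-axiom yields O(validate_shipment).
The contrapositive of premise 5 (O(hold_funds → ~validate_shipment)) is O(validate_shipment → ~hold_funds), and O(validate_shipment) is already established, so O(~hold_funds).
So O(~hold_funds) holds, i.e. hold_funds is forbidden. None of the other listed options is forbidden under the premises.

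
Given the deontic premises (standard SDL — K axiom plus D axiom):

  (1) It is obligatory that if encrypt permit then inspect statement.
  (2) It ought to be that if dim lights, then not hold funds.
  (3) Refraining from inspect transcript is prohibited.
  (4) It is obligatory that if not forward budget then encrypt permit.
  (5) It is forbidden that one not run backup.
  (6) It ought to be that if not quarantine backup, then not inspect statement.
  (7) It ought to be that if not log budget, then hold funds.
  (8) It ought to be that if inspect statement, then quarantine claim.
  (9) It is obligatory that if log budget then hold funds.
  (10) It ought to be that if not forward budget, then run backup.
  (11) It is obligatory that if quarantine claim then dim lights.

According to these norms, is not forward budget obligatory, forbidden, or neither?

Forbidden

By case analysis on log_budget: premise 9 gives O(log_budget → hold_funds) and premise 7 gives O(¬log_budget → hold_funds), so O(hold_funds) either way.
The contrapositive of premise 2 (O(dim_lights → ¬hold_funds)) is O(hold_funds → ¬dim_lights), and O(hold_funds) is already established, so O(¬dim_lights).
Premise 11 is O(quarantine_claim → dim_lights); contrapositively O(¬dim_lights → ¬quarantine_claim). Since O(¬dim_lights) holds, K gives O(¬quarantine_claim).
Premise 8 is O(inspect_statement → quarantine_claim); contrapositively O(¬quarantine_claim → ¬inspect_statement). Since O(¬quarantine_claim) holds, K gives O(¬inspect_statement).
Premise 1 is O(encrypt_permit → inspect_statement); contrapositively O(¬inspect_statement → ¬encrypt_permit). Since O(¬inspect_statement) holds, K gives O(¬encrypt_permit).
Premise 4, O(¬forward_budget → encrypt_permit), contraposes to O(¬encrypt_permit → forward_budget); with O(¬encrypt_permit) we get O(forward_budget).
Premises 3, 5, 6, 10 do not contribute to this derivation.
Thus O(forward_budget), which is F(¬forward_budget): ¬forward_budget is forbidden.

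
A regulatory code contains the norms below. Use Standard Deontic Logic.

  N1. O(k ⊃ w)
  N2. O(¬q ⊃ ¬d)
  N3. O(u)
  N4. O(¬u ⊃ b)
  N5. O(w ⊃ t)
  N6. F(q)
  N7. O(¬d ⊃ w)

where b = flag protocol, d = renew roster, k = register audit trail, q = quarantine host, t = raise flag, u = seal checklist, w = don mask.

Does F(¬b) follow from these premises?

No

Premise 4 is O(¬u ⊃ b), but O(¬u) is not derivable from the premises, so it does not yield O(b).
No other premise forces O(b). An ideal world satisfying every premise can still have ¬b true, so F(¬b) is not derivable.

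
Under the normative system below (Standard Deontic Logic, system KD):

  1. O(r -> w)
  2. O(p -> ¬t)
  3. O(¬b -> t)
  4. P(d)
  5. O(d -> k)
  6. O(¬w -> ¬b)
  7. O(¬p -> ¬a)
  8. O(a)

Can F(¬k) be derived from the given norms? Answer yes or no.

No

Premise 5 is O(d -> k), but O(d) is not derivable from the premises (the permission P(d) asserts only ¬O(¬d), not O(d)), so it does not yield O(k).
No other premise forces O(k). An ideal world satisfying every premise can still have ¬k true, so F(¬k) is not derivable.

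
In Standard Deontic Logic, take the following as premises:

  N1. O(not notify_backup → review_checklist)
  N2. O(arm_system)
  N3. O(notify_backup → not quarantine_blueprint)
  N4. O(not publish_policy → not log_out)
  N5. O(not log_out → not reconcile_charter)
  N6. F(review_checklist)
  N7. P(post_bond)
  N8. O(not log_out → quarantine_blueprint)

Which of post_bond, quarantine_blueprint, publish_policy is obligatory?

publish_policy

F(review_checklist) at premise 6 means O(not review_checklist).
Premise 1, O(not notify_backup → review_checklist), contraposes to O(not review_checklist → notify_backup); with O(not review_checklist) we get O(notify_backup).
Applying K to premise 3 (O(notify_backup → not quarantine_blueprint)) and O(notify_backup) yields O(not quarantine_blueprint).
Premise 8 is O(not log_out → quarantine_blueprint); contrapositively O(not quarantine_blueprint → log_out). Since O(not quarantine_blueprint) holds, K gives O(log_out).
The contrapositive of premise 4 (O(not publish_policy → not log_out)) is O(log_out → publish_policy), and O(log_out) is already established, so O(publish_policy).
So O(publish_policy) holds — publish_policy is obligatory. None of the other listed options is made obligatory by any chain of premises.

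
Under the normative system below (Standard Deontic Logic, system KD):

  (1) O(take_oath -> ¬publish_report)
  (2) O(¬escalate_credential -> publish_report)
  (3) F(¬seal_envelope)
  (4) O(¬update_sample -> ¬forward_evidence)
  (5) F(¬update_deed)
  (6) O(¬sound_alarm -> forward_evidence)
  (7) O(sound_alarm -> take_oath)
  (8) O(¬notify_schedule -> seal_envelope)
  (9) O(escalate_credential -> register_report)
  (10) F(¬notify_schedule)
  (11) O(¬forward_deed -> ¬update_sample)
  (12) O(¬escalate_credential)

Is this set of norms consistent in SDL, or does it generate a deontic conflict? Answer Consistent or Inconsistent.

Consistent

Premise 8 is O(¬notify_schedule -> seal_envelope); even if O(seal_envelope) held, inferring O(¬notify_schedule) would be affirming the consequent — invalid.
So O(¬notify_schedule) is not derivable, and the apparent clash with O(notify_schedule) does not arise.
A world satisfying every obligation exists (e.g. escalate_credential=false, forward_deed=true, forward_evidence=true, notify_schedule=true, publish_report=true, register_report=false, seal_envelope=true, sound_alarm=false, take_oath=false, update_deed=true, update_sample=true); no atom is both obligatory and forbidden, so the set is consistent.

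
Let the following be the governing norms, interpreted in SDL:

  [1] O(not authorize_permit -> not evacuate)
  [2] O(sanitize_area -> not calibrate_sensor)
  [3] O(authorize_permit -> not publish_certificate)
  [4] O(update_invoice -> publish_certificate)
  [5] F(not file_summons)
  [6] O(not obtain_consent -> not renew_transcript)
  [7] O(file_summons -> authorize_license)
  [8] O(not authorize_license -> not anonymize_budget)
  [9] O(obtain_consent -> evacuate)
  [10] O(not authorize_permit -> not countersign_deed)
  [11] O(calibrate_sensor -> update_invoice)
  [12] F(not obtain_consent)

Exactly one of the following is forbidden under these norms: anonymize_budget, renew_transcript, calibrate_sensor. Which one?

calibrate_sensor

Premise 12 is F(not obtain_consent), i.e. O(obtain_consent).
With premise 9, O(obtain_consent -> evacuate), the K-axiom yields O(evacuate).
Premise 1 is O(not authorize_permit -> not evacuate); contrapositively O(evacuate -> authorize_permit). Since O(evacuate) holds, K gives O(authorize_permit).
With premise 3, O(authorize_permit -> not publish_certificate), the K-axiom yields O(not publish_certificate).
The contrapositive of premise 4 (O(update_invoice -> publish_certificate)) is O(not publish_certificate -> not update_invoice), and O(not publish_certificate) is already established, so O(not update_invoice).
The contrapositive of premise 11 (O(calibrate_sensor -> update_invoice)) is O(not update_invoice -> not calibrate_sensor), and O(not update_invoice) is already established, so O(not calibrate_sensor).
So O(not calibrate_sensor) holds, i.e. calibrate_sensor is forbidden. None of the other listed options is forbidden under the premises.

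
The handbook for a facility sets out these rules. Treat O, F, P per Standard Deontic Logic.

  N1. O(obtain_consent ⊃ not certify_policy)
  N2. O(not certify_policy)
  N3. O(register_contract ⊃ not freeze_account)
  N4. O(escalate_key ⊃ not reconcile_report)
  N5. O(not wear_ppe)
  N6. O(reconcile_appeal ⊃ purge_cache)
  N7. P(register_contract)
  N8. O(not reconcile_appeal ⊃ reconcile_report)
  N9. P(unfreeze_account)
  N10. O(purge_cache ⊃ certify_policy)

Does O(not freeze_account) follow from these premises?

No

Premise 3 is O(register_contract ⊃ not freeze_account), but O(register_contract) is not derivable from the premises (the permission P(register_contract) asserts only not O(not register_contract), not O(register_contract)), so it does not yield O(not freeze_account).
No other premise forces O(not freeze_account). An ideal world satisfying every premise can still have not freeze_account false, so O(not freeze_account) is not derivable.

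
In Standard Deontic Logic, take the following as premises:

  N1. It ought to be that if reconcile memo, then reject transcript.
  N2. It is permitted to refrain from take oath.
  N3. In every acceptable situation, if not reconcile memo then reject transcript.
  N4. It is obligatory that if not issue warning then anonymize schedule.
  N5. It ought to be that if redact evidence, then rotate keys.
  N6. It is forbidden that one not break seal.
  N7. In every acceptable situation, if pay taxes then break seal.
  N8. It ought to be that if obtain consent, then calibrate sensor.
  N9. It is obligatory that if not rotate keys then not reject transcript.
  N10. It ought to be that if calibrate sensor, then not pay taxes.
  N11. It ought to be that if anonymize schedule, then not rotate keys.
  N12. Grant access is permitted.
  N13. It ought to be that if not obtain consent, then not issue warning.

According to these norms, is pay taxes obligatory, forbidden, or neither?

Premises 3 and 1 are O(¬reconcile_memo → reject_transcript) and O(reconcile_memo → reject_transcript); every ideal world satisfies ¬reconcile_memo or reconcile_memo, so in either case reject_transcript holds — hence O(reject_transcript).
The contrapositive of premise 9 (O(¬rotate_keys → ¬reject_transcript)) is O(reject_transcript → rotate_keys), and O(reject_transcript) is already established, so O(rotate_keys).
The contrapositive of premise 11 (O(anonymize_schedule → ¬rotate_keys)) is O(rotate_keys → ¬anonymize_schedule), and O(rotate_keys) is already established, so O(¬anonymize_schedule).
Premise 4 is O(¬issue_warning → anonymize_schedule); contrapositively O(¬anonymize_schedule → issue_warning). Since O(¬anonymize_schedule) holds, K gives O(issue_warning).
Premise 13, O(¬obtain_consent → ¬issue_warning), contraposes to O(issue_warning → obtain_consent); with O(issue_warning) we get O(obtain_consent).
With premise 8, O(obtain_consent → calibrate_sensor), the K-axiom yields O(calibrate_sensor).
With premise 10, O(calibrate_sensor → ¬pay_taxes), the K-axiom yields O(¬pay_taxes).
Premises 2, 5, 6, 7, 12 do not contribute to this derivation.
Thus O(¬pay_taxes), which is F(pay_taxes): pay_taxes is forbidden.

Forbidden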